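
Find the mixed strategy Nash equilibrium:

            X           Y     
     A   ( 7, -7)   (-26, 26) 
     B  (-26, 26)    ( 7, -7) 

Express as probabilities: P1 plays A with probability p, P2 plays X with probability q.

p = 0.5, q = 0.5

Work:
Find probabilities that make opponent indifferent:
P2 chooses q to make P1 indifferent between A and B
P1 chooses p to make P2 indifferent between X and Y
Mixed NE: P1 plays (A: 0.5, B: 0.5), P2 plays (X: 0.5, Y: 0.5)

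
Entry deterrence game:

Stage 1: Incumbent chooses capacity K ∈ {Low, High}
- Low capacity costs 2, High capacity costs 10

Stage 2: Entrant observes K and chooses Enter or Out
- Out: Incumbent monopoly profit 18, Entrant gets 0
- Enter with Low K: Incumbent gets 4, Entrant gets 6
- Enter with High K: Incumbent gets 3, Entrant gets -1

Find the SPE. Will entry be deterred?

SPE: (High, Enter|Low, Out|High); Entry deterred. Incumbent net profit = 8

Work:
After Low K: Entrant enters (6 > 0)
After High K: Entrant stays out (-1 < 0)
Incumbent: Low → 4−2=2, High → 18−10=8
Incumbent chooses High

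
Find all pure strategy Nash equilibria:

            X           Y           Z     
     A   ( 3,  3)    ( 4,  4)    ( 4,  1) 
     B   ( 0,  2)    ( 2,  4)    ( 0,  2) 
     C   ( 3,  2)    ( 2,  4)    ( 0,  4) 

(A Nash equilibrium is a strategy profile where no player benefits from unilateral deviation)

Nash equilibrium: (A, Y)

Work:
Best responses:
  P1 vs X: payoffs [3, 0, 3] → best response A/C (payoff 3)
  P1 vs Y: payoffs [4, 2, 2] → best response A (payoff 4)
  P1 vs Z: payoffs [4, 0, 0] → best response A (payoff 4)
  P2 vs A: payoffs [3, 4, 1] → best response Y (payoff 4)
  P2 vs B: payoffs [2, 4, 2] → best response Y (payoff 4)
  P2 vs C: payoffs [2, 4, 4] → best response Y/Z (payoff 4)
Mutual best responses: (A,Y) → Nash equilibria.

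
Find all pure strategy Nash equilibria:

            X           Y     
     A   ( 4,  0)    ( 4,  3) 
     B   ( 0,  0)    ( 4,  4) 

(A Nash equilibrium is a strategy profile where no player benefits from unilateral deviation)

Nash equilibrium: (A, Y), (B, Y)

Work:
Best responses:
  P1 vs X: payoffs [4, 0] → best response A (payoff 4)
  P1 vs Y: payoffs [4, 4] → best response A/B (payoff 4)
  P2 vs A: payoffs [0, 3] → best response Y (payoff 3)
  P2 vs B: payoffs [0, 4] → best response Y (payoff 4)
Mutual best responses: (A,Y), (B,Y) → Nash equilibria.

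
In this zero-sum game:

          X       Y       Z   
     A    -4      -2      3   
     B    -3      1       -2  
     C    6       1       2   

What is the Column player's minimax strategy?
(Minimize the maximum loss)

Column should play Y, value = 1

Work:
Column player minimizes Row's maximum payoff:
Column X: max payoff to Row = 6
Column Y: max payoff to Row = 1
Column Z: max payoff to Row = 3
Minimum is 1, achieved by column Y.
Minimax strategy: Y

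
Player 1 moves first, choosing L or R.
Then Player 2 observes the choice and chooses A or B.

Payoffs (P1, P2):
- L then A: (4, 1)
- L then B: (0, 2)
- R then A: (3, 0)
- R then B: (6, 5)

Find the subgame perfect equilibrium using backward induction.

P1 plays R, P2 plays B after L and B after R; Payoff (6, 5)

Work:
Backward induction:
After L: P2 chooses B → P1 gets 0
After R: P2 chooses B → P1 gets 6
P1 chooses R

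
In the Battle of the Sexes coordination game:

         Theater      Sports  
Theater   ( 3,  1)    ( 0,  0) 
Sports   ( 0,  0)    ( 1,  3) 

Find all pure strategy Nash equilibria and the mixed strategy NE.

Pure NE: (Theater, Theater) and (Sports, Sports); Mixed NE: p = 0.75, q = 0.25

Work:
Check pure NE:
(Theater, Theater): (3, 1) - no unilateral deviation beneficial
(Sports, Sports): (1, 3) - no unilateral deviation beneficial
Mixed NE: P1 plays Theater with p = 0.75, P2 plays Theater with q = 0.25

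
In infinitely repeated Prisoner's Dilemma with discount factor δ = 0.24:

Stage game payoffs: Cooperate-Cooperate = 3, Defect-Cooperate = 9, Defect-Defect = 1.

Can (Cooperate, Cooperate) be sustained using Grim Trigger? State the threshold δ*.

δ* = 0.75; since δ = 0.24 < 0.75, cooperation cannot be sustained

Work:
For Grim Trigger:
Cooperate forever: 3/(1-δ)
Defect then punished: 9 + 1·δ/(1-δ)
Need: 3/(1-δ) ≥ 9 + 1·δ/(1-δ)
Solving: δ ≥ (T-R)/(T-P) = (9-3)/(9-1) = 0.75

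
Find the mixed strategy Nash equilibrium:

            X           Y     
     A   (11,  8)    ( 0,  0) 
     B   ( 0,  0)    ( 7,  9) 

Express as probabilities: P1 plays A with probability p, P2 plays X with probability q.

p = 0.5294, q = 0.3889

Work:
Find probabilities that make opponent indifferent:
P2 chooses q to make P1 indifferent between A and B
P1 chooses p to make P2 indifferent between X and Y
Mixed NE: P1 plays (A: 0.5294, B: 0.4706), P2 plays (X: 0.3889, Y: 0.6111)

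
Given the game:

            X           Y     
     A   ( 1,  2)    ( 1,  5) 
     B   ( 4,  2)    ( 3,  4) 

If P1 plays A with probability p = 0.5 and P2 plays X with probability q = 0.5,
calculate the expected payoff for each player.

E[P1] = 2.25, E[P2] = 3.25

Work:
E[P1] = p·q·π₁(A,X) + p·(1-q)·π₁(A,Y) + (1-p)·q·π₁(B,X) + (1-p)·(1-q)·π₁(B,Y)
= 0.5·0.5·1 + 0.5·0.5·1 + 0.5·0.5·4 + 0.5·0.5·3
= 2.25

E[P2] = 3.25 (similar calculation)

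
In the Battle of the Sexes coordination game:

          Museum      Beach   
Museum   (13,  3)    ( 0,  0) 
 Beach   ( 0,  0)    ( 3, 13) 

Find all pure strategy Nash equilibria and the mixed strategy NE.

Pure NE: (Museum, Museum) and (Beach, Beach); Mixed NE: p = 0.8125, q = 0.1875

Work:
Check pure NE:
(Museum, Museum): (13, 3) - no unilateral deviation beneficial
(Beach, Beach): (3, 13) - no unilateral deviation beneficial
Mixed NE: P1 plays Museum with p = 0.8125, P2 plays Museum with q = 0.1875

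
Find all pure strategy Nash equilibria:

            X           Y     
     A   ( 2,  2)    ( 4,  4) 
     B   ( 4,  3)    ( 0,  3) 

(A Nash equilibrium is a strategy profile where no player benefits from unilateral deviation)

Nash equilibrium: (A, Y), (B, X)

Work:
Best responses:
  P1 vs X: payoffs [2, 4] → best response B (payoff 4)
  P1 vs Y: payoffs [4, 0] → best response A (payoff 4)
  P2 vs A: payoffs [2, 4] → best response Y (payoff 4)
  P2 vs B: payoffs [3, 3] → best response X/Y (payoff 3)
Mutual best responses: (A,Y), (B,X) → Nash equilibria.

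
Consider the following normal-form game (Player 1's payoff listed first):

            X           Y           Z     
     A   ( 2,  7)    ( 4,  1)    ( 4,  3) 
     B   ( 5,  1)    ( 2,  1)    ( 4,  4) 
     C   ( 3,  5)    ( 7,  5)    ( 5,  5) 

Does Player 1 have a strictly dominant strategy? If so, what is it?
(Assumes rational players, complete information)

No strictly dominant strategy exists for Player 1

Work:
A strategy strictly dominates another if it gives a strictly higher payoff against every opponent action. Compare each pair of P1's strategies column-by-column:
  A vs B: [2 vs 5, 4 vs 2, 4 vs 4] → A does not strictly dominate B (column X: 2 ≤ 5)
  A vs C: [2 vs 3, 4 vs 7, 4 vs 5] → A does not strictly dominate C (column X: 2 ≤ 3)
  B vs A: [5 vs 2, 2 vs 4, 4 vs 4] → B does not strictly dominate A (column Y: 2 ≤ 4)
  B vs C: [5 vs 3, 2 vs 7, 4 vs 5] → B does not strictly dominate C (column Y: 2 ≤ 7)
  C vs A: [3 vs 2, 7 vs 4, 5 vs 4] → C strictly dominates A
  C vs B: [3 vs 5, 7 vs 2, 5 vs 4] → C does not strictly dominate B (column X: 3 ≤ 5)
No single strategy strictly dominates all others → no strictly dominant strategy.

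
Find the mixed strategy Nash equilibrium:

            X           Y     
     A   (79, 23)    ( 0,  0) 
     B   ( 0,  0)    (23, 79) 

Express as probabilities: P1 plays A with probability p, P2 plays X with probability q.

p = 0.7745, q = 0.2255

Work:
Find probabilities that make opponent indifferent:
P2 chooses q to make P1 indifferent between A and B
P1 chooses p to make P2 indifferent between X and Y
Mixed NE: P1 plays (A: 0.7745, B: 0.2255), P2 plays (X: 0.2255, Y: 0.7745)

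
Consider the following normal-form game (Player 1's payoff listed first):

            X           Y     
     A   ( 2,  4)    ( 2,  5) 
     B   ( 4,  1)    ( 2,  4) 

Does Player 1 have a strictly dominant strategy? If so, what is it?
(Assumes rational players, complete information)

No strictly dominant strategy exists for Player 1

Work:
A strategy strictly dominates another if it gives a strictly higher payoff against every opponent action. Compare each pair of P1's strategies column-by-column:
  A vs B: [2 vs 4, 2 vs 2] → A does not strictly dominate B (column X: 2 ≤ 4)
  B vs A: [4 vs 2, 2 vs 2] → B does not strictly dominate A (column Y: 2 ≤ 2)
No single strategy strictly dominates all others → no strictly dominant strategy.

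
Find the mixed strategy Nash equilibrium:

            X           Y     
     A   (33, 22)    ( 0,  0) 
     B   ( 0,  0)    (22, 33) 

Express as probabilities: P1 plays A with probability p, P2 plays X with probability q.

p = 0.6, q = 0.4

Work:
Find probabilities that make opponent indifferent:
P2 chooses q to make P1 indifferent between A and B
P1 chooses p to make P2 indifferent between X and Y
Mixed NE: P1 plays (A: 0.6, B: 0.4), P2 plays (X: 0.4, Y: 0.6)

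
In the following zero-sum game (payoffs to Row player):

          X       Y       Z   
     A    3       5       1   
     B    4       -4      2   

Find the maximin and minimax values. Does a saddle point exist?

Maximin = 1, Minimax = 2, Saddle: False

Work:
Row minimums: [1, -4] → maximin = 1
Column maximums: [4, 5, 2] → minimax = 2
No saddle point (maximin ≠ minimax). Mixed strategy needed.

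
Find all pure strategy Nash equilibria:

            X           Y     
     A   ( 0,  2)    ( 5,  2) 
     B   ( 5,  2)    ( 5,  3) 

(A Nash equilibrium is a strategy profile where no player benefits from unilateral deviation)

Nash equilibrium: (A, Y), (B, Y)

Work:
Best responses:
  P1 vs X: payoffs [0, 5] → best response B (payoff 5)
  P1 vs Y: payoffs [5, 5] → best response A/B (payoff 5)
  P2 vs A: payoffs [2, 2] → best response X/Y (payoff 2)
  P2 vs B: payoffs [2, 3] → best response Y (payoff 3)
Mutual best responses: (A,Y), (B,Y) → Nash equilibria.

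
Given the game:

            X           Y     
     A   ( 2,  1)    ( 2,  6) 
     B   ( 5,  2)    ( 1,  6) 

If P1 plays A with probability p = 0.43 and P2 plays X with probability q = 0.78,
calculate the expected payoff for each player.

E[P1] = 3.2084, E[P2] = 2.5446

Work:
E[P1] = p·q·π₁(A,X) + p·(1-q)·π₁(A,Y) + (1-p)·q·π₁(B,X) + (1-p)·(1-q)·π₁(B,Y)
= 0.43·0.78·2 + 0.43·0.22·2 + 0.57·0.78·5 + 0.57·0.22·1
= 3.2084

E[P2] = 2.5446 (similar calculation)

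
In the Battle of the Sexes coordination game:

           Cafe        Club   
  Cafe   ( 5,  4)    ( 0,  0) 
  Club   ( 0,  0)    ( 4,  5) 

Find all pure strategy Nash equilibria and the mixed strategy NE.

Pure NE: (Cafe, Cafe) and (Club, Club); Mixed NE: p = 0.5556, q = 0.4444

Work:
Check pure NE:
(Cafe, Cafe): (5, 4) - no unilateral deviation beneficial
(Club, Club): (4, 5) - no unilateral deviation beneficial
Mixed NE: P1 plays Cafe with p = 0.5556, P2 plays Cafe with q = 0.4444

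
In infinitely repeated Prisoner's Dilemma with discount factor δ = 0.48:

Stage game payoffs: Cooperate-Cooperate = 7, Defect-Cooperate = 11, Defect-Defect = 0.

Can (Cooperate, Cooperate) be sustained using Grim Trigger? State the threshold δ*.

δ* = 0.3636; since δ = 0.48 ≥ 0.3636, cooperation can be sustained

Work:
For Grim Trigger:
Cooperate forever: 7/(1-δ)
Defect then punished: 11 + 0·δ/(1-δ)
Need: 7/(1-δ) ≥ 11 + 0·δ/(1-δ)
Solving: δ ≥ (T-R)/(T-P) = (11-7)/(11-0) = 0.3636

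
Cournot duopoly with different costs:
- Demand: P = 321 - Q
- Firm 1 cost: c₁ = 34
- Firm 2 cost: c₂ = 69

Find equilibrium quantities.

q₁* = 107.33, q₂* = 72.33

Work:
Reaction: q₁ = (321 - 34 - q₂)/2
Reaction: q₂ = (321 - 69 - q₁)/2
Solve simultaneously:
q₁* = (321 - 2×34 + 69)/3 = 107.33
q₂* = (321 - 2×69 + 34)/3 = 72.33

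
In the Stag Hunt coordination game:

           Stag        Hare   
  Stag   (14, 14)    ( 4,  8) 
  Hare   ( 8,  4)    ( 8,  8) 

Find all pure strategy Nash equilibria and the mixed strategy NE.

Pure NE: (Stag, Stag) and (Hare, Hare); Mixed NE: p = 0.4, q = 0.4

Work:
Check pure NE:
(Stag, Stag): (14, 14) - no unilateral deviation beneficial
(Hare, Hare): (8, 8) - no unilateral deviation beneficial
Mixed NE: P1 plays Stag with p = 0.4, P2 plays Stag with q = 0.4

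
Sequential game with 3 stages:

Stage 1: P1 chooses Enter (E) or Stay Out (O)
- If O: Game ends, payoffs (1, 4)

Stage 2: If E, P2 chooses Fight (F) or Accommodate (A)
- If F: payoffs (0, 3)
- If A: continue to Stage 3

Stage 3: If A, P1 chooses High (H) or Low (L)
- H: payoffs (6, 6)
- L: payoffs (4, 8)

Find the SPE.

SPE: (E, A, H); Outcome (6, 6)

Work:
Stage 3: P1 chooses H (6 vs 4)
Stage 2: P2: F->3, A->6 (anticipating H). Choose A
Stage 1: P1: O->1, E->6 (anticipating A, H). Choose E
SPE path: E -> A -> H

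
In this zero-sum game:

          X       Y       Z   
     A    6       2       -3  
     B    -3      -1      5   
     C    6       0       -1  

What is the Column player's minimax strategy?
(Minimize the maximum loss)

Column should play Y, value = 2

Work:
Column player minimizes Row's maximum payoff:
Column X: max payoff to Row = 6
Column Y: max payoff to Row = 2
Column Z: max payoff to Row = 5
Minimum is 2, achieved by column Y.
Minimax strategy: Y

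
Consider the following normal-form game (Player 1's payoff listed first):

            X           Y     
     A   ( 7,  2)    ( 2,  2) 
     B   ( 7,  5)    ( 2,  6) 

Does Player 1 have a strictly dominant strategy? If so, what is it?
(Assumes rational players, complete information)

No strictly dominant strategy exists for Player 1

Work:
A strategy strictly dominates another if it gives a strictly higher payoff against every opponent action. Compare each pair of P1's strategies column-by-column:
  A vs B: [7 vs 7, 2 vs 2] → A does not strictly dominate B (column X: 7 ≤ 7)
  B vs A: [7 vs 7, 2 vs 2] → B does not strictly dominate A (column X: 7 ≤ 7)
No single strategy strictly dominates all others → no strictly dominant strategy.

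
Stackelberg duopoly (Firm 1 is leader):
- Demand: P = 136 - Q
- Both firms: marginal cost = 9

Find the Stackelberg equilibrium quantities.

q₁* (leader) = 63.5, q₂* (follower) = 31.75

Work:
Follower's reaction: q₂ = (a - c - q₁)/2
Leader substitutes: π₁ = q₁·(a - q₁ - (a-c-q₁)/2 - c)
FOC: q₁* = (136 - 9)/2 = 63.50
Then: q₂* = (136 - 9 - 63.5)/2 = 31.75
Leader has first-mover advantage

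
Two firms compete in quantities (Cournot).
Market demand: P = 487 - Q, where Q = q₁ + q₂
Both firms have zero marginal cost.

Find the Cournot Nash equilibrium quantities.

q₁* = q₂* = 162.33; P* = 162.33

Work:
Profit: π_i = P·q_i = (a - q_i - q_j)·q_i
FOC: ∂π_i/∂q_i = a - 2q_i - q_j = 0
Reaction function: q_i = (487 - q_j)/2
Symmetry: q* = 487/3 = 162.33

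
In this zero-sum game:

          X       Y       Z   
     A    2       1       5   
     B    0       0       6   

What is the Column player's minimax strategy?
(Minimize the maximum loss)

Column should play Y, value = 1

Work:
Column player minimizes Row's maximum payoff:
Column X: max payoff to Row = 2
Column Y: max payoff to Row = 1
Column Z: max payoff to Row = 6
Minimum is 1, achieved by column Y.
Minimax strategy: Y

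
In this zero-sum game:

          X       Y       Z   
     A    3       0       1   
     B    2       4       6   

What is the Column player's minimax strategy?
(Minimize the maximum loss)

Column should play X, value = 3

Work:
Column player minimizes Row's maximum payoff:
Column X: max payoff to Row = 3
Column Y: max payoff to Row = 4
Column Z: max payoff to Row = 6
Minimum is 3, achieved by column X.
Minimax strategy: X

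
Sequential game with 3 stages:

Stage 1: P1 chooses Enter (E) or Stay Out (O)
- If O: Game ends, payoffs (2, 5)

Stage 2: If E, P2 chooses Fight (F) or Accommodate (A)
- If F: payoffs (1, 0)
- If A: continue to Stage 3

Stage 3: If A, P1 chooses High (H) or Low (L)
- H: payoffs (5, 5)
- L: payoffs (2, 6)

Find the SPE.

SPE: (E, A, H); Outcome (5, 5)

Work:
Stage 3: P1 chooses H (5 vs 2)
Stage 2: P2: F->0, A->5 (anticipating H). Choose A
Stage 1: P1: O->2, E->5 (anticipating A, H). Choose E
SPE path: E -> A -> H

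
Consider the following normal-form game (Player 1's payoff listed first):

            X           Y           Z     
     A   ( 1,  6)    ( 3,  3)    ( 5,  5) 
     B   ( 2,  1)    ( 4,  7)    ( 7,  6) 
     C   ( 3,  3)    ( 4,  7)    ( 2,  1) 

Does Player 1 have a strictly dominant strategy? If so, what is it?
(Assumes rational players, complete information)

No strictly dominant strategy exists for Player 1

Work:
A strategy strictly dominates another if it gives a strictly higher payoff against every opponent action. Compare each pair of P1's strategies column-by-column:
  A vs B: [1 vs 2, 3 vs 4, 5 vs 7] → A does not strictly dominate B (column X: 1 ≤ 2)
  A vs C: [1 vs 3, 3 vs 4, 5 vs 2] → A does not strictly dominate C (column X: 1 ≤ 3)
  B vs A: [2 vs 1, 4 vs 3, 7 vs 5] → B strictly dominates A
  B vs C: [2 vs 3, 4 vs 4, 7 vs 2] → B does not strictly dominate C (column X: 2 ≤ 3)
  C vs A: [3 vs 1, 4 vs 3, 2 vs 5] → C does not strictly dominate A (column Z: 2 ≤ 5)
  C vs B: [3 vs 2, 4 vs 4, 2 vs 7] → C does not strictly dominate B (column Y: 4 ≤ 4)
No single strategy strictly dominates all others → no strictly dominant strategy.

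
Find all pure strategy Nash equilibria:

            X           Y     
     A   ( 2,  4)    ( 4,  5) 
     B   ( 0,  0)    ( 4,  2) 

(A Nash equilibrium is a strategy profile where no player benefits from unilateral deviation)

Nash equilibrium: (A, Y), (B, Y)

Work:
Best responses:
  P1 vs X: payoffs [2, 0] → best response A (payoff 2)
  P1 vs Y: payoffs [4, 4] → best response A/B (payoff 4)
  P2 vs A: payoffs [4, 5] → best response Y (payoff 5)
  P2 vs B: payoffs [0, 2] → best response Y (payoff 2)
Mutual best responses: (A,Y), (B,Y) → Nash equilibria.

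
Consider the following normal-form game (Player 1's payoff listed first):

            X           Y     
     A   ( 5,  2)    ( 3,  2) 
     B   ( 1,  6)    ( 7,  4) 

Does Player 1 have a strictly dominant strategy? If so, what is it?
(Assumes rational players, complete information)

No strictly dominant strategy exists for Player 1

Work:
A strategy strictly dominates another if it gives a strictly higher payoff against every opponent action. Compare each pair of P1's strategies column-by-column:
  A vs B: [5 vs 1, 3 vs 7] → A does not strictly dominate B (column Y: 3 ≤ 7)
  B vs A: [1 vs 5, 7 vs 3] → B does not strictly dominate A (column X: 1 ≤ 5)
No single strategy strictly dominates all others → no strictly dominant strategy.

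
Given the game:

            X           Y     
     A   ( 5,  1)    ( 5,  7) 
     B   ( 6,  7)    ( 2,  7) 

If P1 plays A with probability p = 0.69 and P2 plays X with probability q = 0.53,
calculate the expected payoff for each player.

E[P1] = 4.7272, E[P2] = 4.8058

Work:
E[P1] = p·q·π₁(A,X) + p·(1-q)·π₁(A,Y) + (1-p)·q·π₁(B,X) + (1-p)·(1-q)·π₁(B,Y)
= 0.69·0.53·5 + 0.69·0.47·5 + 0.31·0.53·6 + 0.31·0.47·2
= 4.7272

E[P2] = 4.8058 (similar calculation)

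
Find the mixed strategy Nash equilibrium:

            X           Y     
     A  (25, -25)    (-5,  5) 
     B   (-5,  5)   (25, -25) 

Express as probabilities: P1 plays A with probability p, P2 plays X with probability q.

p = 0.5, q = 0.5

Work:
Find probabilities that make opponent indifferent:
P2 chooses q to make P1 indifferent between A and B
P1 chooses p to make P2 indifferent between X and Y
Mixed NE: P1 plays (A: 0.5, B: 0.5), P2 plays (X: 0.5, Y: 0.5)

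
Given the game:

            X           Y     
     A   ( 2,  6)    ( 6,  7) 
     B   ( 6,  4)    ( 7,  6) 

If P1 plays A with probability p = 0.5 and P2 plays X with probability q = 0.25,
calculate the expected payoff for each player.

E[P1] = 5.875, E[P2] = 6.125

Work:
E[P1] = p·q·π₁(A,X) + p·(1-q)·π₁(A,Y) + (1-p)·q·π₁(B,X) + (1-p)·(1-q)·π₁(B,Y)
= 0.5·0.25·2 + 0.5·0.75·6 + 0.5·0.25·6 + 0.5·0.75·7
= 5.875

E[P2] = 6.125 (similar calculation)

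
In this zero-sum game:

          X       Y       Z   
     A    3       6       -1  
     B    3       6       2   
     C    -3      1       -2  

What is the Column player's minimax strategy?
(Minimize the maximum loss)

Column should play Z, value = 2

Work:
Column player minimizes Row's maximum payoff:
Column X: max payoff to Row = 3
Column Y: max payoff to Row = 6
Column Z: max payoff to Row = 2
Minimum is 2, achieved by column Z.
Minimax strategy: Z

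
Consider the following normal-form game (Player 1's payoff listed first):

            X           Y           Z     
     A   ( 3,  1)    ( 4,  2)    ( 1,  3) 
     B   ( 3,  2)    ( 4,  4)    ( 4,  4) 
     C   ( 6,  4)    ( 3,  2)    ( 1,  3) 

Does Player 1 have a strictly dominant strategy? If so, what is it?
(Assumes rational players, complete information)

No strictly dominant strategy exists for Player 1

Work:
A strategy strictly dominates another if it gives a strictly higher payoff against every opponent action. Compare each pair of P1's strategies column-by-column:
  A vs B: [3 vs 3, 4 vs 4, 1 vs 4] → A does not strictly dominate B (column X: 3 ≤ 3)
  A vs C: [3 vs 6, 4 vs 3, 1 vs 1] → A does not strictly dominate C (column X: 3 ≤ 6)
  B vs A: [3 vs 3, 4 vs 4, 4 vs 1] → B does not strictly dominate A (column X: 3 ≤ 3)
  B vs C: [3 vs 6, 4 vs 3, 4 vs 1] → B does not strictly dominate C (column X: 3 ≤ 6)
  C vs A: [6 vs 3, 3 vs 4, 1 vs 1] → C does not strictly dominate A (column Y: 3 ≤ 4)
  C vs B: [6 vs 3, 3 vs 4, 1 vs 4] → C does not strictly dominate B (column Y: 3 ≤ 4)
No single strategy strictly dominates all others → no strictly dominant strategy.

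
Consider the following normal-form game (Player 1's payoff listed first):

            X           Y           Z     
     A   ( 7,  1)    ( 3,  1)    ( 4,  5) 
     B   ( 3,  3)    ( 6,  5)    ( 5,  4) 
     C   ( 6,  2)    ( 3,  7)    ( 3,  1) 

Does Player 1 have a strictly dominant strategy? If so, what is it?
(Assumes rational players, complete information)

No strictly dominant strategy exists for Player 1

Work:
A strategy strictly dominates another if it gives a strictly higher payoff against every opponent action. Compare each pair of P1's strategies column-by-column:
  A vs B: [7 vs 3, 3 vs 6, 4 vs 5] → A does not strictly dominate B (column Y: 3 ≤ 6)
  A vs C: [7 vs 6, 3 vs 3, 4 vs 3] → A does not strictly dominate C (column Y: 3 ≤ 3)
  B vs A: [3 vs 7, 6 vs 3, 5 vs 4] → B does not strictly dominate A (column X: 3 ≤ 7)
  B vs C: [3 vs 6, 6 vs 3, 5 vs 3] → B does not strictly dominate C (column X: 3 ≤ 6)
  C vs A: [6 vs 7, 3 vs 3, 3 vs 4] → C does not strictly dominate A (column X: 6 ≤ 7)
  C vs B: [6 vs 3, 3 vs 6, 3 vs 5] → C does not strictly dominate B (column Y: 3 ≤ 6)
No single strategy strictly dominates all others → no strictly dominant strategy.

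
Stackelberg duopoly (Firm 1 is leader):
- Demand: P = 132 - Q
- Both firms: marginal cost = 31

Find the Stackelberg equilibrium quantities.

q₁* (leader) = 50.5, q₂* (follower) = 25.25

Work:
Follower's reaction: q₂ = (a - c - q₁)/2
Leader substitutes: π₁ = q₁·(a - q₁ - (a-c-q₁)/2 - c)
FOC: q₁* = (132 - 31)/2 = 50.50
Then: q₂* = (132 - 31 - 50.5)/2 = 25.25
Leader has first-mover advantage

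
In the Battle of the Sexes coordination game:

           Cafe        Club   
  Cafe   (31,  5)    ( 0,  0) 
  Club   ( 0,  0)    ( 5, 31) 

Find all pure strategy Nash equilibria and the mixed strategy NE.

Pure NE: (Cafe, Cafe) and (Club, Club); Mixed NE: p = 0.8611, q = 0.1389

Work:
Check pure NE:
(Cafe, Cafe): (31, 5) - no unilateral deviation beneficial
(Club, Club): (5, 31) - no unilateral deviation beneficial
Mixed NE: P1 plays Cafe with p = 0.8611, P2 plays Cafe with q = 0.1389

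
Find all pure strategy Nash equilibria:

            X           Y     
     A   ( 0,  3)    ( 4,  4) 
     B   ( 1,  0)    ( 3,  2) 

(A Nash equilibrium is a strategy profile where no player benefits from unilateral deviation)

Nash equilibrium: (A, Y)

Work:
Best responses:
  P1 vs X: payoffs [0, 1] → best response B (payoff 1)
  P1 vs Y: payoffs [4, 3] → best response A (payoff 4)
  P2 vs A: payoffs [3, 4] → best response Y (payoff 4)
  P2 vs B: payoffs [0, 2] → best response Y (payoff 2)
Mutual best responses: (A,Y) → Nash equilibria.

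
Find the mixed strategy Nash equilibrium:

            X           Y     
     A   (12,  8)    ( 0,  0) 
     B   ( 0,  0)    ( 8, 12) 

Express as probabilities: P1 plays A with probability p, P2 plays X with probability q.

p = 0.6, q = 0.4

Work:
Find probabilities that make opponent indifferent:
P2 chooses q to make P1 indifferent between A and B
P1 chooses p to make P2 indifferent between X and Y
Mixed NE: P1 plays (A: 0.6, B: 0.4), P2 plays (X: 0.4, Y: 0.6)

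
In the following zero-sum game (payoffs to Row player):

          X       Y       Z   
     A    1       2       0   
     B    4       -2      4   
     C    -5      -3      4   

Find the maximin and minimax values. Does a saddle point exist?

Maximin = 0, Minimax = 2, Saddle: False

Work:
Row minimums: [0, -2, -5] → maximin = 0
Column maximums: [4, 2, 4] → minimax = 2
No saddle point (maximin ≠ minimax). Mixed strategy needed.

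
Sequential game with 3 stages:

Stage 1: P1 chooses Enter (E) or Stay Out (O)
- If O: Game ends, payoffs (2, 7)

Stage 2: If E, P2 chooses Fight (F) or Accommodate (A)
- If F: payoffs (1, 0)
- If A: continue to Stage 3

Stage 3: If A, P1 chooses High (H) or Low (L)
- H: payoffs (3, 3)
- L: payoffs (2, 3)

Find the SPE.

SPE: (E, A, H); Outcome (3, 3)

Work:
Stage 3: P1 chooses H (3 vs 2)
Stage 2: P2: F->0, A->3 (anticipating H). Choose A
Stage 1: P1: O->2, E->3 (anticipating A, H). Choose E
SPE path: E -> A -> H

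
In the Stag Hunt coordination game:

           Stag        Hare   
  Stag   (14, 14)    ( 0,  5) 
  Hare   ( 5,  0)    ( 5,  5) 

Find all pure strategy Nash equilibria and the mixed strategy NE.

Pure NE: (Stag, Stag) and (Hare, Hare); Mixed NE: p = 0.3571, q = 0.3571

Work:
Check pure NE:
(Stag, Stag): (14, 14) - no unilateral deviation beneficial
(Hare, Hare): (5, 5) - no unilateral deviation beneficial
Mixed NE: P1 plays Stag with p = 0.3571, P2 plays Stag with q = 0.3571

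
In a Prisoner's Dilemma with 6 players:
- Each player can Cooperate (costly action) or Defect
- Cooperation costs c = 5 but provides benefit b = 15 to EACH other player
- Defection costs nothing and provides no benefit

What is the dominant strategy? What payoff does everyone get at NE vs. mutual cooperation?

Dominant: Defect; NE payoff = 0; Coop payoff = 70

Work:
Defect dominates (saves cost c = 5, benefit to others is external)
NE: All defect → everyone gets 0
If all cooperate: each receives (5)×15 - 5 = 70
Social dilemma: 70 > 0 but NE gives 0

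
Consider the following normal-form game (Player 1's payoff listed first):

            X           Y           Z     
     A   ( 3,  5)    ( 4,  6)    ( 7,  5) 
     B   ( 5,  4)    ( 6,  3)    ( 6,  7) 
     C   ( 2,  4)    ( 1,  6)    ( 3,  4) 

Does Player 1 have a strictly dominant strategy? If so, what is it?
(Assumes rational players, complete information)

No strictly dominant strategy exists for Player 1

Work:
A strategy strictly dominates another if it gives a strictly higher payoff against every opponent action. Compare each pair of P1's strategies column-by-column:
  A vs B: [3 vs 5, 4 vs 6, 7 vs 6] → A does not strictly dominate B (column X: 3 ≤ 5)
  A vs C: [3 vs 2, 4 vs 1, 7 vs 3] → A strictly dominates C
  B vs A: [5 vs 3, 6 vs 4, 6 vs 7] → B does not strictly dominate A (column Z: 6 ≤ 7)
  B vs C: [5 vs 2, 6 vs 1, 6 vs 3] → B strictly dominates C
  C vs A: [2 vs 3, 1 vs 4, 3 vs 7] → C does not strictly dominate A (column X: 2 ≤ 3)
  C vs B: [2 vs 5, 1 vs 6, 3 vs 6] → C does not strictly dominate B (column X: 2 ≤ 5)
No single strategy strictly dominates all others → no strictly dominant strategy.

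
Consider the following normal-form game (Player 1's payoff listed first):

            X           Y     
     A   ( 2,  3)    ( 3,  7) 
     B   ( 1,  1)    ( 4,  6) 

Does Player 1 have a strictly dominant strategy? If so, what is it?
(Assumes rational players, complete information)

No strictly dominant strategy exists for Player 1

Work:
A strategy strictly dominates another if it gives a strictly higher payoff against every opponent action. Compare each pair of P1's strategies column-by-column:
  A vs B: [2 vs 1, 3 vs 4] → A does not strictly dominate B (column Y: 3 ≤ 4)
  B vs A: [1 vs 2, 4 vs 3] → B does not strictly dominate A (column X: 1 ≤ 2)
No single strategy strictly dominates all others → no strictly dominant strategy.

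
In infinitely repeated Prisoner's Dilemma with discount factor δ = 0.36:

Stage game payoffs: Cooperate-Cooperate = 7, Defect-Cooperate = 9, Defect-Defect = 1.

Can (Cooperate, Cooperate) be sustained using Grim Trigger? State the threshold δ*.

δ* = 0.25; since δ = 0.36 ≥ 0.25, cooperation can be sustained

Work:
For Grim Trigger:
Cooperate forever: 7/(1-δ)
Defect then punished: 9 + 1·δ/(1-δ)
Need: 7/(1-δ) ≥ 9 + 1·δ/(1-δ)
Solving: δ ≥ (T-R)/(T-P) = (9-7)/(9-1) = 0.25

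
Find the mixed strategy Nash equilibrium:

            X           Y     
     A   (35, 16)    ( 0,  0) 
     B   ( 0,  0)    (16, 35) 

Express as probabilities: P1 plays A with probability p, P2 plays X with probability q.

p = 0.6863, q = 0.3137

Work:
Find probabilities that make opponent indifferent:
P2 chooses q to make P1 indifferent between A and B
P1 chooses p to make P2 indifferent between X and Y
Mixed NE: P1 plays (A: 0.6863, B: 0.3137), P2 plays (X: 0.3137, Y: 0.6863)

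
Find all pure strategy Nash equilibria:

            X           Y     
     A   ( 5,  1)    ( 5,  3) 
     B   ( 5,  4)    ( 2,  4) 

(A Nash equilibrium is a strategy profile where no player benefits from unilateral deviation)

Nash equilibrium: (A, Y), (B, X)

Work:
Best responses:
  P1 vs X: payoffs [5, 5] → best response A/B (payoff 5)
  P1 vs Y: payoffs [5, 2] → best response A (payoff 5)
  P2 vs A: payoffs [1, 3] → best response Y (payoff 3)
  P2 vs B: payoffs [4, 4] → best response X/Y (payoff 4)
Mutual best responses: (A,Y), (B,X) → Nash equilibria.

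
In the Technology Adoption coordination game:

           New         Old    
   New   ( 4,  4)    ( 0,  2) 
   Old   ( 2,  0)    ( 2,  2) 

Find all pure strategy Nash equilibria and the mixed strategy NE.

Pure NE: (New, New) and (Old, Old); Mixed NE: p = 0.5, q = 0.5

Work:
Check pure NE:
(New, New): (4, 4) - no unilateral deviation beneficial
(Old, Old): (2, 2) - no unilateral deviation beneficial
Mixed NE: P1 plays New with p = 0.5, P2 plays New with q = 0.5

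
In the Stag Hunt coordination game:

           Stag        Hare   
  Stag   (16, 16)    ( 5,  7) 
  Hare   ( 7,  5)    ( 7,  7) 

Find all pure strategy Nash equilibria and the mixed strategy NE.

Pure NE: (Stag, Stag) and (Hare, Hare); Mixed NE: p = 0.1818, q = 0.1818

Work:
Check pure NE:
(Stag, Stag): (16, 16) - no unilateral deviation beneficial
(Hare, Hare): (7, 7) - no unilateral deviation beneficial
Mixed NE: P1 plays Stag with p = 0.1818, P2 plays Stag with q = 0.1818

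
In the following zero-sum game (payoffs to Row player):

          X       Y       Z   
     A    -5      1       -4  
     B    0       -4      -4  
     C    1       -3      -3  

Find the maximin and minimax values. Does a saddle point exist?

Maximin = -3, Minimax = -3, Saddle: True

Work:
Row minimums: [-5, -4, -3] → maximin = -3
Column maximums: [1, 1, -3] → minimax = -3
Saddle point exists! Game value = -3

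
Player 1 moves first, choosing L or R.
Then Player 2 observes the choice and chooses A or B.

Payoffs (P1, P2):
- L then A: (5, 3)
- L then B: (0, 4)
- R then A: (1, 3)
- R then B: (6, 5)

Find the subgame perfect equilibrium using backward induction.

P1 plays R, P2 plays B after L and B after R; Payoff (6, 5)

Work:
Backward induction:
After L: P2 chooses B → P1 gets 0
After R: P2 chooses B → P1 gets 6
P1 chooses R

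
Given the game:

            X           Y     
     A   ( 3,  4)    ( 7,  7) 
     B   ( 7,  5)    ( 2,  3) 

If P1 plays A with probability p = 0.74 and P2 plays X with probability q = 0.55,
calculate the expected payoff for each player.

E[P1] = 4.787, E[P2] = 5.025

Work:
E[P1] = p·q·π₁(A,X) + p·(1-q)·π₁(A,Y) + (1-p)·q·π₁(B,X) + (1-p)·(1-q)·π₁(B,Y)
= 0.74·0.55·3 + 0.74·0.45·7 + 0.26·0.55·7 + 0.26·0.45·2
= 4.787

E[P2] = 5.025 (similar calculation)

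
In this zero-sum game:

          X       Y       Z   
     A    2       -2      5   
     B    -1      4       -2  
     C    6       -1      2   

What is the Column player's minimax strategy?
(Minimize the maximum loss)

Column should play Y, value = 4

Work:
Column player minimizes Row's maximum payoff:
Column X: max payoff to Row = 6
Column Y: max payoff to Row = 4
Column Z: max payoff to Row = 5
Minimum is 4, achieved by column Y.
Minimax strategy: Y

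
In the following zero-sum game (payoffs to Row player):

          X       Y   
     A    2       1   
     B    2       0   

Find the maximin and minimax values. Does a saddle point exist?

Maximin = 1, Minimax = 1, Saddle: True

Work:
Row minimums: [1, 0] → maximin = 1
Column maximums: [2, 1] → minimax = 1
Saddle point exists! Game value = 1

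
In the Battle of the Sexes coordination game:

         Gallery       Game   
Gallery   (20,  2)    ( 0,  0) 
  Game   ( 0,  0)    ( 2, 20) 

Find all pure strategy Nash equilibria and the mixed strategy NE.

Pure NE: (Gallery, Gallery) and (Game, Game); Mixed NE: p = 0.9091, q = 0.0909

Work:
Check pure NE:
(Gallery, Gallery): (20, 2) - no unilateral deviation beneficial
(Game, Game): (2, 20) - no unilateral deviation beneficial
Mixed NE: P1 plays Gallery with p = 0.9091, P2 plays Gallery with q = 0.0909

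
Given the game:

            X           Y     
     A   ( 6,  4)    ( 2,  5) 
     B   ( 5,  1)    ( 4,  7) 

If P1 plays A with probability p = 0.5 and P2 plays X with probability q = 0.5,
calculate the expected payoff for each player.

E[P1] = 4.25, E[P2] = 4.25

Work:
E[P1] = p·q·π₁(A,X) + p·(1-q)·π₁(A,Y) + (1-p)·q·π₁(B,X) + (1-p)·(1-q)·π₁(B,Y)
= 0.5·0.5·6 + 0.5·0.5·2 + 0.5·0.5·5 + 0.5·0.5·4
= 4.25

E[P2] = 4.25 (similar calculation)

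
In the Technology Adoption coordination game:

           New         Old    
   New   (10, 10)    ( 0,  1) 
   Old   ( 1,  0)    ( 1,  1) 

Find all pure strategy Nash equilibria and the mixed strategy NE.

Pure NE: (New, New) and (Old, Old); Mixed NE: p = 0.1, q = 0.1

Work:
Check pure NE:
(New, New): (10, 10) - no unilateral deviation beneficial
(Old, Old): (1, 1) - no unilateral deviation beneficial
Mixed NE: P1 plays New with p = 0.1, P2 plays New with q = 0.1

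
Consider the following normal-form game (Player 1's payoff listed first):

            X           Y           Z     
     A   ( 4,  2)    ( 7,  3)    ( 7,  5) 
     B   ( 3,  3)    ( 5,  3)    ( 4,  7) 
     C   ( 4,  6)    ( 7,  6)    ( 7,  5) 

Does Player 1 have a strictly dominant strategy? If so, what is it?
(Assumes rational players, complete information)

No strictly dominant strategy exists for Player 1

Work:
A strategy strictly dominates another if it gives a strictly higher payoff against every opponent action. Compare each pair of P1's strategies column-by-column:
  A vs B: [4 vs 3, 7 vs 5, 7 vs 4] → A strictly dominates B
  A vs C: [4 vs 4, 7 vs 7, 7 vs 7] → A does not strictly dominate C (column X: 4 ≤ 4)
  B vs A: [3 vs 4, 5 vs 7, 4 vs 7] → B does not strictly dominate A (column X: 3 ≤ 4)
  B vs C: [3 vs 4, 5 vs 7, 4 vs 7] → B does not strictly dominate C (column X: 3 ≤ 4)
  C vs A: [4 vs 4, 7 vs 7, 7 vs 7] → C does not strictly dominate A (column X: 4 ≤ 4)
  C vs B: [4 vs 3, 7 vs 5, 7 vs 4] → C strictly dominates B
No single strategy strictly dominates all others → no strictly dominant strategy.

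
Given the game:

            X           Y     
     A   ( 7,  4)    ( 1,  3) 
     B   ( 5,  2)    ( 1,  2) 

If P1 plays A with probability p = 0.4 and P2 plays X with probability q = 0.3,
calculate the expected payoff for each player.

E[P1] = 2.44, E[P2] = 2.52

Work:
E[P1] = p·q·π₁(A,X) + p·(1-q)·π₁(A,Y) + (1-p)·q·π₁(B,X) + (1-p)·(1-q)·π₁(B,Y)
= 0.4·0.3·7 + 0.4·0.7·1 + 0.6·0.3·5 + 0.6·0.7·1
= 2.44

E[P2] = 2.52 (similar calculation)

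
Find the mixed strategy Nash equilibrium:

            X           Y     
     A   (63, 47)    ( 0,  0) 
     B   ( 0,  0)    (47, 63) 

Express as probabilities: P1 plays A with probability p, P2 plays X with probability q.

p = 0.5727, q = 0.4273

Work:
Find probabilities that make opponent indifferent:
P2 chooses q to make P1 indifferent between A and B
P1 chooses p to make P2 indifferent between X and Y
Mixed NE: P1 plays (A: 0.5727, B: 0.4273), P2 plays (X: 0.4273, Y: 0.5727)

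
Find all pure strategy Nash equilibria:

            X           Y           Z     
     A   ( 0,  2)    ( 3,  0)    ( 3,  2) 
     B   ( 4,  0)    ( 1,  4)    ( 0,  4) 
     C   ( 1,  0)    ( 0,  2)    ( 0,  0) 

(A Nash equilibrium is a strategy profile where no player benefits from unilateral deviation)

Nash equilibrium: (A, Z)

Work:
Best responses:
  P1 vs X: payoffs [0, 4, 1] → best response B (payoff 4)
  P1 vs Y: payoffs [3, 1, 0] → best response A (payoff 3)
  P1 vs Z: payoffs [3, 0, 0] → best response A (payoff 3)
  P2 vs A: payoffs [2, 0, 2] → best response X/Z (payoff 2)
  P2 vs B: payoffs [0, 4, 4] → best response Y/Z (payoff 4)
  P2 vs C: payoffs [0, 2, 0] → best response Y (payoff 2)
Mutual best responses: (A,Z) → Nash equilibria.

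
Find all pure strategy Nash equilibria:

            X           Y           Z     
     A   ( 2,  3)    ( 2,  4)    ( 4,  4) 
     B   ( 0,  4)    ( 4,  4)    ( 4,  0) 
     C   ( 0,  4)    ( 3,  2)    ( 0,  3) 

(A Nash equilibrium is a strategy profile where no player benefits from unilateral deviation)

Nash equilibrium: (A, Z), (B, Y)

Work:
Best responses:
  P1 vs X: payoffs [2, 0, 0] → best response A (payoff 2)
  P1 vs Y: payoffs [2, 4, 3] → best response B (payoff 4)
  P1 vs Z: payoffs [4, 4, 0] → best response A/B (payoff 4)
  P2 vs A: payoffs [3, 4, 4] → best response Y/Z (payoff 4)
  P2 vs B: payoffs [4, 4, 0] → best response X/Y (payoff 4)
  P2 vs C: payoffs [4, 2, 3] → best response X (payoff 4)
Mutual best responses: (A,Z), (B,Y) → Nash equilibria.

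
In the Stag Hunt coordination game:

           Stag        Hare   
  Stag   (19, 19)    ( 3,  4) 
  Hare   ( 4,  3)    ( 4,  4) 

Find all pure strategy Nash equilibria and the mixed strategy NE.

Pure NE: (Stag, Stag) and (Hare, Hare); Mixed NE: p = 0.0625, q = 0.0625

Work:
Check pure NE:
(Stag, Stag): (19, 19) - no unilateral deviation beneficial
(Hare, Hare): (4, 4) - no unilateral deviation beneficial
Mixed NE: P1 plays Stag with p = 0.0625, P2 plays Stag with q = 0.0625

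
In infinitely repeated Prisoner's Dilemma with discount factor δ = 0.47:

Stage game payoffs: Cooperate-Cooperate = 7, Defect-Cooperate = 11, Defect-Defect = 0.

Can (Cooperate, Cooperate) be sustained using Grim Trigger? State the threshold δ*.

δ* = 0.3636; since δ = 0.47 ≥ 0.3636, cooperation can be sustained

Work:
For Grim Trigger:
Cooperate forever: 7/(1-δ)
Defect then punished: 11 + 0·δ/(1-δ)
Need: 7/(1-δ) ≥ 11 + 0·δ/(1-δ)
Solving: δ ≥ (T-R)/(T-P) = (11-7)/(11-0) = 0.3636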